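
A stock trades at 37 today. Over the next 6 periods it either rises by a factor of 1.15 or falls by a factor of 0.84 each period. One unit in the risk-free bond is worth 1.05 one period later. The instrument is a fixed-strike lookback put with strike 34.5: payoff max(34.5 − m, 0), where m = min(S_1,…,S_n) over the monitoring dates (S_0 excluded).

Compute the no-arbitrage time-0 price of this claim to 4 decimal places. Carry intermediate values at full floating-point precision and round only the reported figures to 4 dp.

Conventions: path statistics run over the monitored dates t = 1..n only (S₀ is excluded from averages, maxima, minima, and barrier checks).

price = 2.2371

Risk-neutral up-probability p* = (R−d)/(u−d) = (1.05−0.84)/(1.15−0.84) = 0.6774; the claim prices as the p*-weighted sum of path payoffs discounted by R^6.
Enumerate all 2^6 = 64 price paths (U = up ×1.15, D = down ×0.84); each path with k up-moves has probability p*^k·(1−p*)^(6−k).
DDDDDD: m=12.9980, payoff=21.5020, prob=0.001127
UDDDDD: m=17.7949, payoff=16.7051, prob=0.002366
DUDDDD: m=17.7949, payoff=16.7051, prob=0.002366
UUDDDD: m=24.3621, payoff=10.1379, prob=0.004969
DDUDDD: m=17.7949, payoff=16.7051, prob=0.002366
UDUDDD: m=24.3621, payoff=10.1379, prob=0.004969
DUUDDD: m=24.3621, payoff=10.1379, prob=0.004969
UUUDDD: m=33.3529, payoff=1.1471, prob=0.010435
DDDUDD: m=17.7949, payoff=16.7051, prob=0.002366
UDDUDD: m=24.3621, payoff=10.1379, prob=0.004969
DUDUDD: m=24.3621, payoff=10.1379, prob=0.004969
UUDUDD: m=33.3529, payoff=1.1471, prob=0.010435
DDUUDD: m=24.3621, payoff=10.1379, prob=0.004969
UDUUDD: m=33.3529, payoff=1.1471, prob=0.010435
DUUUDD: m=31.0800, payoff=3.4200, prob=0.010435
UUUUDD: m=42.5500, payoff=0.0000, prob=0.021913
DDDDUD: m=17.7949, payoff=16.7051, prob=0.002366
UDDDUD: m=24.3621, payoff=10.1379, prob=0.004969
DUDDUD: m=24.3621, payoff=10.1379, prob=0.004969
UUDDUD: m=33.3529, payoff=1.1471, prob=0.010435
DDUDUD: m=24.3621, payoff=10.1379, prob=0.004969
UDUDUD: m=33.3529, payoff=1.1471, prob=0.010435
DUUDUD: m=31.0800, payoff=3.4200, prob=0.010435
UUUDUD: m=42.5500, payoff=0.0000, prob=0.021913
DDDUUD: m=21.9300, payoff=12.5700, prob=0.004969
UDDUUD: m=30.0233, payoff=4.4767, prob=0.010435
DUDUUD: m=30.0233, payoff=4.4767, prob=0.010435
UUDUUD: m=41.1033, payoff=0.0000, prob=0.021913
DDUUUD: m=26.1072, payoff=8.3928, prob=0.010435
UDUUUD: m=35.7420, payoff=0.0000, prob=0.021913
DUUUUD: m=31.0800, payoff=3.4200, prob=0.021913
UUUUUD: m=42.5500, payoff=0.0000, prob=0.046018
DDDDDU: m=15.4738, payoff=19.0262, prob=0.002366
UDDDDU: m=21.1844, payoff=13.3156, prob=0.004969
DUDDDU: m=21.1844, payoff=13.3156, prob=0.004969
UUDDDU: m=29.0025, payoff=5.4975, prob=0.010435
DDUDDU: m=21.1844, payoff=13.3156, prob=0.004969
UDUDDU: m=29.0025, payoff=5.4975, prob=0.010435
DUUDDU: m=29.0025, payoff=5.4975, prob=0.010435
UUUDDU: m=39.7058, payoff=0.0000, prob=0.021913
DDDUDU: m=21.1844, payoff=13.3156, prob=0.004969
UDDUDU: m=29.0025, payoff=5.4975, prob=0.010435
DUDUDU: m=29.0025, payoff=5.4975, prob=0.010435
UUDUDU: m=39.7058, payoff=0.0000, prob=0.021913
DDUUDU: m=26.1072, payoff=8.3928, prob=0.010435
UDUUDU: m=35.7420, payoff=0.0000, prob=0.021913
DUUUDU: m=31.0800, payoff=3.4200, prob=0.021913
UUUUDU: m=42.5500, payoff=0.0000, prob=0.046018
DDDDUU: m=18.4212, payoff=16.0788, prob=0.004969
UDDDUU: m=25.2196, payoff=9.2804, prob=0.010435
DUDDUU: m=25.2196, payoff=9.2804, prob=0.010435
UUDDUU: m=34.5268, payoff=0.0000, prob=0.021913
DDUDUU: m=25.2196, payoff=9.2804, prob=0.010435
UDUDUU: m=34.5268, payoff=0.0000, prob=0.021913
DUUDUU: m=31.0800, payoff=3.4200, prob=0.021913
UUUDUU: m=42.5500, payoff=0.0000, prob=0.046018
DDDUUU: m=21.9300, payoff=12.5700, prob=0.010435
UDDUUU: m=30.0233, payoff=4.4767, prob=0.021913
DUDUUU: m=30.0233, payoff=4.4767, prob=0.021913
UUDUUU: m=41.1033, payoff=0.0000, prob=0.046018
DDUUUU: m=26.1072, payoff=8.3928, prob=0.021913
UDUUUU: m=35.7420, payoff=0.0000, prob=0.046018
DUUUUU: m=31.0800, payoff=3.4200, prob=0.046018
UUUUUU: m=42.5500, payoff=0.0000, prob=0.096637
Price = Σ prob·payoff / R^6 = 2.997926 / 1.340096 = 2.2371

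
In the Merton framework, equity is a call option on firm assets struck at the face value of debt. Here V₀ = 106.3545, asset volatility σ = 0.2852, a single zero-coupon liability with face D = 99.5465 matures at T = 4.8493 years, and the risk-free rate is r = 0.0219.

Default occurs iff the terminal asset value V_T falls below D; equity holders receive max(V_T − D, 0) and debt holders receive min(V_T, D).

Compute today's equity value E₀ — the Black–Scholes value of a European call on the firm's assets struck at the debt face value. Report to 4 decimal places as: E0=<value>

E0=33.4309

Apply the equity-as-call identities (strike 99.5465, horizon 4.8493 years):
d₁ = [ln(V₀/D) + (r + σ²/2)T] / (σ√T)
   = [ln(106.3545/99.5465) + (0.0219 + 0.5·0.2852²)·4.8493] / (0.2852·√4.8493)
   = [0.066153 + 0.303418] / 0.628043 = 0.588450
d₂ = d₁ − σ√T = 0.588450 − 0.628043 = -0.039593
N(d₁) = 0.721885,  N(d₂) = 0.484209,  e^(−rT) = 0.899245
E₀ = V₀·N(d₁) − D·e^(−rT)·N(d₂)
   = 106.3545·0.721885 − 99.5465·0.899245·0.484209 = 33.430912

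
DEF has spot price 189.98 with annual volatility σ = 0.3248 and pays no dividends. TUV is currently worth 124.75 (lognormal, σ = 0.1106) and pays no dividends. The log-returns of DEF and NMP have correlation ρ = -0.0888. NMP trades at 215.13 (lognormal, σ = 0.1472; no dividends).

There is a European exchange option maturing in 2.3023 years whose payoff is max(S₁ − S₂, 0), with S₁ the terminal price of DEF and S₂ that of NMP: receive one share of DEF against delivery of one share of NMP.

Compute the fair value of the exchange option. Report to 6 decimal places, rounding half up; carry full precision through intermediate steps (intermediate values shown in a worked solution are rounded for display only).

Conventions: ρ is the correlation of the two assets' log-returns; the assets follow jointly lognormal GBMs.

exchange price = 33.072326

σ_eff = √(σ₁² + σ₂² − 2ρσ₁σ₂) = √(0.3248² + 0.1472² − 2·-0.0888·0.3248·0.1472) = 0.368312
d₁ = (ln(S₁/S₂) + (q₂ − q₁ + σ_eff²/2)T) / (σ_eff√T) = (ln(189.98/215.13) + (0.0 − 0.0 + 0.067827)·2.3023) / 0.558853 = 0.056964
d₂ = d₁ − σ_eff√T = 0.056964 − 0.558853 = -0.501889
N(d₁) = 0.522713,  N(d₂) = 0.307873
V = S₁·e^{−q₁T}·N(d₁) − S₂·e^{−q₂T}·N(d₂) = 99.305023 − 66.232698 = 33.072326
Key observation: the rate r is irrelevant here: denominating values in NMP turns the exchange into a ratio option on S₁/S₂, and discounting at r drops out.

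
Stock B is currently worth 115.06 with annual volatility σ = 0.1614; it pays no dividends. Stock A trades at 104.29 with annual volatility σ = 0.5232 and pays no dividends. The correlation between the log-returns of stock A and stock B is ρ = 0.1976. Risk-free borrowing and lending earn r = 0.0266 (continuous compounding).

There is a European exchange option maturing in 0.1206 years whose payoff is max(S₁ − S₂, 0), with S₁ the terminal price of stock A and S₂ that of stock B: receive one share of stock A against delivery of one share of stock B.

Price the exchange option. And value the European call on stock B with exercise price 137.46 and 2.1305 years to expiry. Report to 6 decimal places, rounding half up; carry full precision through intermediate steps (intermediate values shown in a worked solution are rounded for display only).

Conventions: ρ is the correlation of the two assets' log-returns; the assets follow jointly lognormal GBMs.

exchange price = 3.591716
price(stock B call K=137.46) = 5.548874

σ_eff = √(σ₁² + σ₂² − 2ρσ₁σ₂) = √(0.5232² + 0.1614² − 2·0.1976·0.5232·0.1614) = 0.516155
d₁ = (ln(S₁/S₂) + (q₂ − q₁ + σ_eff²/2)T) / (σ_eff√T) = (ln(104.29/115.06) + (0.0 − 0.0 + 0.133208)·0.1206) / 0.179248 = -0.458658
d₂ = d₁ − σ_eff√T = -0.458658 − 0.179248 = -0.637906
N(d₁) = 0.323240,  N(d₂) = 0.261768
V = S₁·e^{−q₁T}·N(d₁) − S₂·e^{−q₂T}·N(d₂) = 33.710690 − 30.118974 = 3.591716
[vanilla: stock B call K=137.46]
σ√T = 0.1614·√2.1305 = 0.235583
d₁ = (ln(S/K) + (r+σ²/2)T) / (σ√T) = (ln(115.06/137.46) + (0.0266+0.1614²/2)·2.1305) / 0.235583 = (-0.177879 + 0.084421) / 0.235583 = -0.396710
d₂ = d₁ − σ√T = -0.396710 − 0.235583 = -0.632293
e^{−rT} = 0.944905
N(d₁) = 0.345791,  N(d₂) = 0.263598
price = S·N(d₁) − K·e^{−rT}·N(d₂) = 39.786672 − 34.237799 = 5.548874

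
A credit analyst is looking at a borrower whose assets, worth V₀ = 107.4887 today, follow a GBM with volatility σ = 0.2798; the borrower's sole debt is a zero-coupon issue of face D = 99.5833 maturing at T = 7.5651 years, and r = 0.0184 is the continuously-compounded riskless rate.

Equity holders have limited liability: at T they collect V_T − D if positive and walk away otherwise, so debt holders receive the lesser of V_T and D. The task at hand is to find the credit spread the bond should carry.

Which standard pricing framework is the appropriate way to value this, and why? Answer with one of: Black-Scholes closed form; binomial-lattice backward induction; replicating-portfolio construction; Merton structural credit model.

framework: Merton structural credit model

Key observation: assets follow a GBM and default happens iff V_T < 99.5833; valuing claims on that split (equity as a call, risky debt as the residual) is the structural model's definition.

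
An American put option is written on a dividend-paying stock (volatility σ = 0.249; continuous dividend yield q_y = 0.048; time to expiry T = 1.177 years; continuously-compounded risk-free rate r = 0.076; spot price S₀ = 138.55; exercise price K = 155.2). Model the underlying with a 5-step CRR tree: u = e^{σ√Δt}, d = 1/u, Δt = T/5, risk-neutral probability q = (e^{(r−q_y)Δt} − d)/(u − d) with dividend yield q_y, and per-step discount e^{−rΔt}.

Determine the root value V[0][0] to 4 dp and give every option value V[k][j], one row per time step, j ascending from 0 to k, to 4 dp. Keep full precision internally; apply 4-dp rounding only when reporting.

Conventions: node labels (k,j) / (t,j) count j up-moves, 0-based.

price = 21.9486
tree:
21.9486
32.6939 11.8766
46.3891 20.0282 4.0623
58.7715 32.4167 8.2242 0.0000
69.7449 46.3891 16.6500 0.0000 0.0000
79.4694 58.7715 32.4167 0.0000 0.0000 0.0000

Δt=0.23540  u=1.12841  d=0.88620  q=0.49714  discount=0.98227
step 5 (expiry): payoffs max(K−S,0) = 79.4694 58.7715 32.4167 0.0000 0.0000 0.0000
k=4: (k=4,j=0): S=85.4551, K−S=69.7449, hold=67.9531 ⇒ V=69.7449 exercise | (k=4,j=1): S=108.8109, K−S=46.3891, hold=44.8598 ⇒ V=46.3891 exercise | (k=4,j=2): S=138.5500, K−S=16.6500, hold=16.0121 ⇒ V=16.6500 exercise | (k=4,j=3): S=176.4171, K−S=0.0000, hold=0.0000 ⇒ V=0.0000 continue | (k=4,j=4): S=224.6337, K−S=0.0000, hold=0.0000 ⇒ V=0.0000 continue
k=3: (k=3,j=0): S=96.4285, K−S=58.7715, hold=57.1031 ⇒ V=58.7715 exercise | (k=3,j=1): S=122.7833, K−S=32.4167, hold=31.0443 ⇒ V=32.4167 exercise | (k=3,j=2): S=156.3413, K−S=0.0000, hold=8.2242 ⇒ V=8.2242 continue | (k=3,j=3): S=199.0709, K−S=0.0000, hold=0.0000 ⇒ V=0.0000 continue
k=2: (k=2,j=0): S=108.8109, K−S=46.3891, hold=44.8598 ⇒ V=46.3891 exercise | (k=2,j=1): S=138.5500, K−S=16.6500, hold=20.0282 ⇒ V=20.0282 continue | (k=2,j=2): S=176.4171, K−S=0.0000, hold=4.0623 ⇒ V=4.0623 continue
k=1: (k=1,j=0): S=122.7833, K−S=32.4167, hold=32.6939 ⇒ V=32.6939 continue | (k=1,j=1): S=156.3413, K−S=0.0000, hold=11.8766 ⇒ V=11.8766 continue
k=0: (k=0,j=0): S=138.5500, K−S=16.6500, hold=21.9486 ⇒ V=21.9486 continue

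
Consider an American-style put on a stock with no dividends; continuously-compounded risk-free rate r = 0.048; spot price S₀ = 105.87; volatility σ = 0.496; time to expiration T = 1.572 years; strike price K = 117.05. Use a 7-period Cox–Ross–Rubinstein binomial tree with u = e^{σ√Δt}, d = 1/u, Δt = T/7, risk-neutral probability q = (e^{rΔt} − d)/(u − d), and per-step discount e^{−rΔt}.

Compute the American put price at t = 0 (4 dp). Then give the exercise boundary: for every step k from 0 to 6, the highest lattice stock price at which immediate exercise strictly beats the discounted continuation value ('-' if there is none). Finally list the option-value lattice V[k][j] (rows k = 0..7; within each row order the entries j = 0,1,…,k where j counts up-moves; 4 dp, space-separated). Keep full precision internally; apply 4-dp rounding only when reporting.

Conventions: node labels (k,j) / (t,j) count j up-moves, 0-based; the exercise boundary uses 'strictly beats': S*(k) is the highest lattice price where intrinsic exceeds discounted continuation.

price = 29.2289
boundary = - - - 52.3035 66.1625 52.3035 66.1625
tree:
29.2289
39.4706 18.0968
51.5281 26.4829 8.8453
64.7465 37.4828 14.4121 2.6301
75.7024 50.8875 22.8947 4.9634 0.0000
84.3634 64.7465 35.0854 9.3665 0.0000 0.0000
91.2102 75.7024 50.8875 17.6758 0.0000 0.0000 0.0000
96.6228 84.3634 64.7465 33.3564 0.0000 0.0000 0.0000 0.0000

params: Δt=0.22457 u=1.26497 d=0.79053 q=0.46435 e^(-rΔt)=0.98928
t_7 payoffs: 96.6228 84.3634 64.7465 33.3564 0.0000 0.0000 0.0000 0.0000
t_6: node(6,0) S=25.8398 payoff=91.2102 vs cont=89.9552 → 91.2102 [stop]  node(6,1) S=41.3476 payoff=75.7024 vs cont=74.4474 → 75.7024 [stop]  node(6,2) S=66.1625 payoff=50.8875 vs cont=49.6326 → 50.8875 [stop]  node(6,3) S=105.8700 payoff=11.1800 vs cont=17.6758 → 17.6758 [wait]  node(6,4) S=169.4081 payoff=0.0000 vs cont=0.0000 → 0.0000 [wait]  node(6,5) S=271.0787 payoff=0.0000 vs cont=0.0000 → 0.0000 [wait]  node(6,6) S=433.7670 payoff=0.0000 vs cont=0.0000 → 0.0000 [wait]  ⇒ S*(6)=66.1625
t_5: node(5,0) S=32.6866 payoff=84.3634 vs cont=83.1084 → 84.3634 [stop]  node(5,1) S=52.3035 payoff=64.7465 vs cont=63.4915 → 64.7465 [stop]  node(5,2) S=83.6936 payoff=33.3564 vs cont=35.0854 → 35.0854 [wait]  node(5,3) S=133.9225 payoff=0.0000 vs cont=9.3665 → 9.3665 [wait]  node(5,4) S=214.2963 payoff=0.0000 vs cont=0.0000 → 0.0000 [wait]  node(5,5) S=342.9067 payoff=0.0000 vs cont=0.0000 → 0.0000 [wait]  ⇒ S*(5)=52.3035
t_4: node(4,0) S=41.3476 payoff=75.7024 vs cont=74.4474 → 75.7024 [stop]  node(4,1) S=66.1625 payoff=50.8875 vs cont=50.4268 → 50.8875 [stop]  node(4,2) S=105.8700 payoff=11.1800 vs cont=22.8947 → 22.8947 [wait]  node(4,3) S=169.4081 payoff=0.0000 vs cont=4.9634 → 4.9634 [wait]  node(4,4) S=271.0787 payoff=0.0000 vs cont=0.0000 → 0.0000 [wait]  ⇒ S*(4)=66.1625
t_3: node(3,0) S=52.3035 payoff=64.7465 vs cont=63.4915 → 64.7465 [stop]  node(3,1) S=83.6936 payoff=33.3564 vs cont=37.4828 → 37.4828 [wait]  node(3,2) S=133.9225 payoff=0.0000 vs cont=14.4121 → 14.4121 [wait]  node(3,3) S=214.2963 payoff=0.0000 vs cont=2.6301 → 2.6301 [wait]  ⇒ S*(3)=52.3035
t_2: node(2,0) S=66.1625 payoff=50.8875 vs cont=51.5281 → 51.5281 [wait]  node(2,1) S=105.8700 payoff=11.1800 vs cont=26.4829 → 26.4829 [wait]  node(2,2) S=169.4081 payoff=0.0000 vs cont=8.8453 → 8.8453 [wait]  ⇒ S*(2)=-
t_1: node(1,0) S=83.6936 payoff=33.3564 vs cont=39.4706 → 39.4706 [wait]  node(1,1) S=133.9225 payoff=0.0000 vs cont=18.0968 → 18.0968 [wait]  ⇒ S*(1)=-
t_0: node(0,0) S=105.8700 payoff=11.1800 vs cont=29.2289 → 29.2289 [wait]  ⇒ S*(0)=-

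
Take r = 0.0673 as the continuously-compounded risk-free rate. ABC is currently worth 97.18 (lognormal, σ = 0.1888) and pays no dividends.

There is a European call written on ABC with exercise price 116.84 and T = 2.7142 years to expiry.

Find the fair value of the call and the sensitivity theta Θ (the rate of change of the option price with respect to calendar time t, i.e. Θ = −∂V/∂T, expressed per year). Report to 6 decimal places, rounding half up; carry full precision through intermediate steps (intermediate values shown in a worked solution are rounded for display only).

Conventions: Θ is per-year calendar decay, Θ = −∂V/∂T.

price = 11.943558
Θ = -5.053857

σ√T = 0.1888·√2.7142 = 0.311045
d₁ = (ln(S/K) + (r+σ²/2)T) / (σ√T) = (ln(97.18/116.84) + (0.0673+0.1888²/2)·2.7142) / 0.311045 = (-0.184241 + 0.231040) / 0.311045 = 0.150459
d₂ = d₁ − σ√T = 0.150459 − 0.311045 = -0.160586
e^{−rT} = 0.833047
N(d₁) = 0.559799,  N(d₂) = 0.436210
Call price V = S·N(d₁) − K·e^{−rT}·N(d₂) = 54.401249 − 42.457691 = 11.943558
φ(d₁) = (1/√(2π))·e^{−d₁²/2} = 0.394452
Θ = −S·φ(d₁)·σ/(2√T) − r·K·e^{−rT}·N(d₂) = −2.196455 − 2.857403 = -5.053857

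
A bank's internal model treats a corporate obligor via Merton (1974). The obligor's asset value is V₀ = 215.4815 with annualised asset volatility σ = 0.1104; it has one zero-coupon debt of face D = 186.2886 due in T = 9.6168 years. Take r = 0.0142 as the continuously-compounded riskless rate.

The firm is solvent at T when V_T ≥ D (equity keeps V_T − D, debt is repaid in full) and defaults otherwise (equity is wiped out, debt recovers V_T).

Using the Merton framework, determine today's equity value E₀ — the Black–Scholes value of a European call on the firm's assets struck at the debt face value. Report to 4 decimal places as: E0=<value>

Equity is a call on the firm's assets struck at D = 186.2886:
d₁ = [ln(V₀/D) + (r + σ²/2)T] / (σ√T)
   = [ln(215.4815/186.2886) + (0.0142 + 0.5·0.1104²)·9.6168] / (0.1104·√9.6168)
   = [0.145578 + 0.195164] / 0.342361 = 0.995271
d₂ = d₁ − σ√T = 0.995271 − 0.342361 = 0.652910
N(d₁) = 0.840198,  N(d₂) = 0.743093,  e^(−rT) = 0.872355
E₀ = V₀·N(d₁) − D·e^(−rT)·N(d₂)
   = 215.4815·0.840198 − 186.2886·0.872355·0.743093 = 60.287181

E0=60.2872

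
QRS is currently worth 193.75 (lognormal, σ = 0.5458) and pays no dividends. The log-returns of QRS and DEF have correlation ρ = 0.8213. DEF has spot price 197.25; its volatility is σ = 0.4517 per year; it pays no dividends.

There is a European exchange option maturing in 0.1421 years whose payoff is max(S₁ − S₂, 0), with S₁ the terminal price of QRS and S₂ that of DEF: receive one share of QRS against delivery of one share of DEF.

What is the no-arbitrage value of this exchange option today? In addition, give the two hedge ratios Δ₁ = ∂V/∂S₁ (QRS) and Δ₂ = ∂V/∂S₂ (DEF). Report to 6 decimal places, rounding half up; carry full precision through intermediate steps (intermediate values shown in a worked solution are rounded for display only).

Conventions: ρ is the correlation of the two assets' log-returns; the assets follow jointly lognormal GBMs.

exchange price = 7.506017
Δ1 = 0.462624
Δ2 = -0.416361

σ_eff = √(σ₁² + σ₂² − 2ρσ₁σ₂) = √(0.5458² + 0.4517² − 2·0.8213·0.5458·0.4517) = 0.311396
d₁ = (ln(S₁/S₂) + (q₂ − q₁ + σ_eff²/2)T) / (σ_eff√T) = (ln(193.75/197.25) + (0.0 − 0.0 + 0.048484)·0.1421) / 0.117384 = -0.093826
d₂ = d₁ − σ_eff√T = -0.093826 − 0.117384 = -0.211211
N(d₁) = 0.462624,  N(d₂) = 0.416361
V = S₁·e^{−q₁T}·N(d₁) − S₂·e^{−q₂T}·N(d₂) = 89.633303 − 82.127287 = 7.506017
Key observation: r never enters — measured in units of DEF, the claim is a call on S₁/S₂ struck at 1, so only the dividend yields and σ_eff matter.
Δ₁ = e^{−q₁T}·N(d₁) = 0.462624;  Δ₂ = −e^{−q₂T}·N(d₂) = -0.416361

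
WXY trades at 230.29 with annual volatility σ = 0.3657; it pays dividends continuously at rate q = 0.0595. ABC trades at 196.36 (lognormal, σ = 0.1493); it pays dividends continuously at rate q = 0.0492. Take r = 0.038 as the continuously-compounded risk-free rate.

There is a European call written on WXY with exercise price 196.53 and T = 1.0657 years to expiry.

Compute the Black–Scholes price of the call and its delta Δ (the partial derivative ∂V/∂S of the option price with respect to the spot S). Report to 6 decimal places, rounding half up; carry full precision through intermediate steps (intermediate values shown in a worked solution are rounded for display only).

price = 45.922118
Δ = 0.664637

σ√T = 0.3657·√1.0657 = 0.377522
d₁ = (ln(S/K) + (r−q+σ²/2)T) / (σ√T) = (ln(230.29/196.53) + (0.038−0.0595+0.3657²/2)·1.0657) / 0.377522 = (0.158524 + 0.048349) / 0.377522 = 0.547976
d₂ = d₁ − σ√T = 0.547976 − 0.377522 = 0.170454
e^{−rT} = 0.960312
e^{−qT} = 0.938559
N(d₁) = 0.708146,  N(d₂) = 0.567674
Call price V = S·e^{−qT}·N(d₁) − K·e^{−rT}·N(d₂) = 153.059260 − 107.137142 = 45.922118
Δ = e^{−qT}·N(d₁) = 0.664637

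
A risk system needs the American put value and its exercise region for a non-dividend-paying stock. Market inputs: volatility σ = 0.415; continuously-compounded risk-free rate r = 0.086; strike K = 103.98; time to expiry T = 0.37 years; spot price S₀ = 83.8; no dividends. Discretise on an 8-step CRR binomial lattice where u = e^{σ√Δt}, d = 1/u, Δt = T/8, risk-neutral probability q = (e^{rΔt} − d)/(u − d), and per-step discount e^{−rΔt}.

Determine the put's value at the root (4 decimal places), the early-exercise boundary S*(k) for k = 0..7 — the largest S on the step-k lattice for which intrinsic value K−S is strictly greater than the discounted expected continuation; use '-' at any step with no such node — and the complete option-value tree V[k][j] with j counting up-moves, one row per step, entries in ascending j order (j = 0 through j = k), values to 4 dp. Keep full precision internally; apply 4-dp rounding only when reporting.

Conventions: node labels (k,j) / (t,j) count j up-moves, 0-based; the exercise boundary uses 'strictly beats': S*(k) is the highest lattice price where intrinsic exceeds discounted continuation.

price = 21.2503
boundary = - 76.6450 70.1008 76.6450 70.1008 76.6450 83.8000 91.6230
tree:
21.2503
27.3350 15.3349
33.8792 20.8401 9.9520
39.8645 27.3350 14.5112 5.4721
45.3389 33.8792 20.3786 8.7596 2.2282
50.3458 39.8645 27.3350 13.5845 4.0044 0.4698
54.9252 45.3389 33.8792 20.1800 7.0974 0.9434 0.0000
59.1136 50.3458 39.8645 27.3350 12.3570 1.8943 0.0000 0.0000
62.9444 54.9252 45.3389 33.8792 20.1800 3.8037 0.0000 0.0000 0.0000

params: Δt=0.04625 u=1.09335 d=0.91462 q=0.50000 e^(-rΔt)=0.99603
t_8 payoffs: 62.9444 54.9252 45.3389 33.8792 20.1800 3.8037 0.0000 0.0000 0.0000
t_7: node(7,0) S=44.8664 payoff=59.1136 vs cont=58.7008 → 59.1136 [stop]  node(7,1) S=53.6342 payoff=50.3458 vs cont=49.9330 → 50.3458 [stop]  node(7,2) S=64.1155 payoff=39.8645 vs cont=39.4518 → 39.8645 [stop]  node(7,3) S=76.6450 payoff=27.3350 vs cont=26.9223 → 27.3350 [stop]  node(7,4) S=91.6230 payoff=12.3570 vs cont=11.9443 → 12.3570 [stop]  node(7,5) S=109.5280 payoff=0.0000 vs cont=1.8943 → 1.8943 [wait]  node(7,6) S=130.9321 payoff=0.0000 vs cont=0.0000 → 0.0000 [wait]  node(7,7) S=156.5189 payoff=0.0000 vs cont=0.0000 → 0.0000 [wait]  ⇒ S*(7)=91.6230
t_6: node(6,0) S=49.0548 payoff=54.9252 vs cont=54.5124 → 54.9252 [stop]  node(6,1) S=58.6411 payoff=45.3389 vs cont=44.9261 → 45.3389 [stop]  node(6,2) S=70.1008 payoff=33.8792 vs cont=33.4664 → 33.8792 [stop]  node(6,3) S=83.8000 payoff=20.1800 vs cont=19.7672 → 20.1800 [stop]  node(6,4) S=100.1763 payoff=3.8037 vs cont=7.0974 → 7.0974 [wait]  node(6,5) S=119.7528 payoff=0.0000 vs cont=0.9434 → 0.9434 [wait]  node(6,6) S=143.1550 payoff=0.0000 vs cont=0.0000 → 0.0000 [wait]  ⇒ S*(6)=83.8000
t_5: node(5,0) S=53.6342 payoff=50.3458 vs cont=49.9330 → 50.3458 [stop]  node(5,1) S=64.1155 payoff=39.8645 vs cont=39.4518 → 39.8645 [stop]  node(5,2) S=76.6450 payoff=27.3350 vs cont=26.9223 → 27.3350 [stop]  node(5,3) S=91.6230 payoff=12.3570 vs cont=13.5845 → 13.5845 [wait]  node(5,4) S=109.5280 payoff=0.0000 vs cont=4.0044 → 4.0044 [wait]  node(5,5) S=130.9321 payoff=0.0000 vs cont=0.4698 → 0.4698 [wait]  ⇒ S*(5)=76.6450
t_4: node(4,0) S=58.6411 payoff=45.3389 vs cont=44.9261 → 45.3389 [stop]  node(4,1) S=70.1008 payoff=33.8792 vs cont=33.4664 → 33.8792 [stop]  node(4,2) S=83.8000 payoff=20.1800 vs cont=20.3786 → 20.3786 [wait]  node(4,3) S=100.1763 payoff=3.8037 vs cont=8.7596 → 8.7596 [wait]  node(4,4) S=119.7528 payoff=0.0000 vs cont=2.2282 → 2.2282 [wait]  ⇒ S*(4)=70.1008
t_3: node(3,0) S=64.1155 payoff=39.8645 vs cont=39.4518 → 39.8645 [stop]  node(3,1) S=76.6450 payoff=27.3350 vs cont=27.0212 → 27.3350 [stop]  node(3,2) S=91.6230 payoff=12.3570 vs cont=14.5112 → 14.5112 [wait]  node(3,3) S=109.5280 payoff=0.0000 vs cont=5.4721 → 5.4721 [wait]  ⇒ S*(3)=76.6450
t_2: node(2,0) S=70.1008 payoff=33.8792 vs cont=33.4664 → 33.8792 [stop]  node(2,1) S=83.8000 payoff=20.1800 vs cont=20.8401 → 20.8401 [wait]  node(2,2) S=100.1763 payoff=3.8037 vs cont=9.9520 → 9.9520 [wait]  ⇒ S*(2)=70.1008
t_1: node(1,0) S=76.6450 payoff=27.3350 vs cont=27.2510 → 27.3350 [stop]  node(1,1) S=91.6230 payoff=12.3570 vs cont=15.3349 → 15.3349 [wait]  ⇒ S*(1)=76.6450
t_0: node(0,0) S=83.8000 payoff=20.1800 vs cont=21.2503 → 21.2503 [wait]  ⇒ S*(0)=-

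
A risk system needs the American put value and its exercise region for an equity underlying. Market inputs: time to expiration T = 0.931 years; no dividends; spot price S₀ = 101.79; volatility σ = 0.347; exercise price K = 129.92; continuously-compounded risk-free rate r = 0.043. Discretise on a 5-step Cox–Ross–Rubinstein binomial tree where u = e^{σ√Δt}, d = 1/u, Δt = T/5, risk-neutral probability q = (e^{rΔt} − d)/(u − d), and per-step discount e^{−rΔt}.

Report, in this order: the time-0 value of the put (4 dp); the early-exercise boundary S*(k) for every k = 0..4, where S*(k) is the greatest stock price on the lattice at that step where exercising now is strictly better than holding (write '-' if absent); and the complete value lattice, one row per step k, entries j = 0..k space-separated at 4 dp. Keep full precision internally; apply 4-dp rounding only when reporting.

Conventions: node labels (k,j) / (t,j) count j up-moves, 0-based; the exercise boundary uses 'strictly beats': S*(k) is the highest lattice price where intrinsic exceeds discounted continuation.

price = 31.1188
boundary = - 87.6348 75.4481 87.6348 101.7900
tree:
31.1188
42.2852 19.9788
54.4719 29.7326 10.1299
64.9639 42.2852 17.1236 2.9991
73.9969 54.4719 28.1300 5.9207 0.0000
81.7737 64.9639 42.2852 11.6884 0.0000 0.0000

Δt=0.18620, u=1.16152, d=0.86094, q=0.48938, disc=e^(-rΔt)=0.99203
k=5 terminal: V=max(K-S,0) → 81.7737 64.9639 42.2852 11.6884 0.0000 0.0000
k=4: j=0 S=55.9231 intr=73.9969 cont=72.9608 V=73.9969[EX]; j=1 S=75.4481 intr=54.4719 cont=53.4359 V=54.4719[EX]; j=2 S=101.7900 intr=28.1300 cont=27.0939 V=28.1300[EX]; j=3 S=137.3289 intr=0.0000 cont=5.9207 V=5.9207[hold]; j=4 S=185.2759 intr=0.0000 cont=0.0000 V=0.0000[hold]  S*(4)=101.7900
k=3: j=0 S=64.9561 intr=64.9639 cont=63.9279 V=64.9639[EX]; j=1 S=87.6348 intr=42.2852 cont=41.2491 V=42.2852[EX]; j=2 S=118.2316 intr=11.6884 cont=17.1236 V=17.1236[hold]; j=3 S=159.5110 intr=0.0000 cont=2.9991 V=2.9991[hold]  S*(3)=87.6348
k=2: j=0 S=75.4481 intr=54.4719 cont=53.4359 V=54.4719[EX]; j=1 S=101.7900 intr=28.1300 cont=29.7326 V=29.7326[hold]; j=2 S=137.3289 intr=0.0000 cont=10.1299 V=10.1299[hold]  S*(2)=75.4481
k=1: j=0 S=87.6348 intr=42.2852 cont=42.0272 V=42.2852[EX]; j=1 S=118.2316 intr=11.6884 cont=19.9788 V=19.9788[hold]  S*(1)=87.6348
k=0: j=0 S=101.7900 intr=28.1300 cont=31.1188 V=31.1188[hold]  S*(0)=-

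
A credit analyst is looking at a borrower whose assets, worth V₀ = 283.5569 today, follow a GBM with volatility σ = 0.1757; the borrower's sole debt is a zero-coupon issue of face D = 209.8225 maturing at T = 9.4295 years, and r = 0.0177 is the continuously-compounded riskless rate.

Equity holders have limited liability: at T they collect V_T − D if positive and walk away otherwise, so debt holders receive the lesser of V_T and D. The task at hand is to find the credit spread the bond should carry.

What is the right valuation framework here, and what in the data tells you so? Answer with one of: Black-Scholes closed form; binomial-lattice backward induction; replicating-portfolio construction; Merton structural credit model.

framework: Merton structural credit model

Key observation: a levered firm with one bullet debt due at 9.4295 years is the canonical structural-credit setup: equity is a call on the firm's assets struck at the face value.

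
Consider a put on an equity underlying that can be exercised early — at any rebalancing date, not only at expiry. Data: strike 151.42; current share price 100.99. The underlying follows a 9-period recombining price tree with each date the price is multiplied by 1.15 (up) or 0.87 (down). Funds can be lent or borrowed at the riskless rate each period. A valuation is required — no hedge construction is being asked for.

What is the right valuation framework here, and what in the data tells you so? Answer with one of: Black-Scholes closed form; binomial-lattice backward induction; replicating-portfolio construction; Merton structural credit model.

framework: binomial-lattice backward induction

Key observation: early exercise of the strike-151.42 put must be checked at each of the 9 dates (spot 100.99), which forces a node-by-node comparison of intrinsic and continuation value backward from expiry.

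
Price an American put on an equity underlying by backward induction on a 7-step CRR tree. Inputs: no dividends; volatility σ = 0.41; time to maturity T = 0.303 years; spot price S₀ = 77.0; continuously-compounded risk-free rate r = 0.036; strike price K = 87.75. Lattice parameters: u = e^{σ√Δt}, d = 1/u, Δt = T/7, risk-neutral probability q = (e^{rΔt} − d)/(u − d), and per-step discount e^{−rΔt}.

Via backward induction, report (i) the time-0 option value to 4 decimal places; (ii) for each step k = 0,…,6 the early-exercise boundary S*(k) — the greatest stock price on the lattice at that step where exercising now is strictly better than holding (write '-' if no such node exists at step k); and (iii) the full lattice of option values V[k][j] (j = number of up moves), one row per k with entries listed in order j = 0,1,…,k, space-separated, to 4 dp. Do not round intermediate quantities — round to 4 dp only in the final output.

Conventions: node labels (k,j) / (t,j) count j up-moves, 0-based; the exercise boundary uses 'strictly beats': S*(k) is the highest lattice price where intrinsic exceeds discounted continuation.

Δt=0.04329, u=1.08905, d=0.91824, q=0.48782, disc=e^(-rΔt)=0.99844
k=7 terminal: V=max(K-S,0) → 45.3692 37.4855 28.1354 17.0459 3.8935 0.0000 0.0000 0.0000
k=6: j=0 S=46.1546 intr=41.5954 cont=41.4587 V=41.5954[EX]; j=1 S=54.7403 intr=33.0097 cont=32.8731 V=33.0097[EX]; j=2 S=64.9230 intr=22.8270 cont=22.6903 V=22.8270[EX]; j=3 S=77.0000 intr=10.7500 cont=10.6134 V=10.7500[EX]; j=4 S=91.3235 intr=0.0000 cont=1.9911 V=1.9911[hold]; j=5 S=108.3115 intr=0.0000 cont=0.0000 V=0.0000[hold]; j=6 S=128.4595 intr=0.0000 cont=0.0000 V=0.0000[hold]  S*(6)=77.0000
k=5: j=0 S=50.2645 intr=37.4855 cont=37.3489 V=37.4855[EX]; j=1 S=59.6146 intr=28.1354 cont=27.9987 V=28.1354[EX]; j=2 S=70.7041 intr=17.0459 cont=16.9092 V=17.0459[EX]; j=3 S=83.8565 intr=3.8935 cont=6.4672 V=6.4672[hold]; j=4 S=99.4554 intr=0.0000 cont=1.0182 V=1.0182[hold]; j=5 S=117.9561 intr=0.0000 cont=0.0000 V=0.0000[hold]  S*(5)=70.7041
k=4: j=0 S=54.7403 intr=33.0097 cont=32.8731 V=33.0097[EX]; j=1 S=64.9230 intr=22.8270 cont=22.6903 V=22.8270[EX]; j=2 S=77.0000 intr=10.7500 cont=11.8669 V=11.8669[hold]; j=3 S=91.3235 intr=0.0000 cont=3.8031 V=3.8031[hold]; j=4 S=108.3115 intr=0.0000 cont=0.5207 V=0.5207[hold]  S*(4)=64.9230
k=3: j=0 S=59.6146 intr=28.1354 cont=27.9987 V=28.1354[EX]; j=1 S=70.7041 intr=17.0459 cont=17.4532 V=17.4532[hold]; j=2 S=83.8565 intr=3.8935 cont=7.9209 V=7.9209[hold]; j=3 S=99.4554 intr=0.0000 cont=2.1985 V=2.1985[hold]  S*(3)=59.6146
k=2: j=0 S=64.9230 intr=22.8270 cont=22.8887 V=22.8887[hold]; j=1 S=77.0000 intr=10.7500 cont=12.7832 V=12.7832[hold]; j=2 S=91.3235 intr=0.0000 cont=5.1214 V=5.1214[hold]  S*(2)=-
k=1: j=0 S=70.7041 intr=17.0459 cont=17.9311 V=17.9311[hold]; j=1 S=83.8565 intr=3.8935 cont=9.0316 V=9.0316[hold]  S*(1)=-
k=0: j=0 S=77.0000 intr=10.7500 cont=13.5686 V=13.5686[hold]  S*(0)=-

price = 13.5686
boundary = - - - 59.6146 64.9230 70.7041 77.0000
tree:
13.5686
17.9311 9.0316
22.8887 12.7832 5.1214
28.1354 17.4532 7.9209 2.1985
33.0097 22.8270 11.8669 3.8031 0.5207
37.4855 28.1354 17.0459 6.4672 1.0182 0.0000
41.5954 33.0097 22.8270 10.7500 1.9911 0.0000 0.0000
45.3692 37.4855 28.1354 17.0459 3.8935 0.0000 0.0000 0.0000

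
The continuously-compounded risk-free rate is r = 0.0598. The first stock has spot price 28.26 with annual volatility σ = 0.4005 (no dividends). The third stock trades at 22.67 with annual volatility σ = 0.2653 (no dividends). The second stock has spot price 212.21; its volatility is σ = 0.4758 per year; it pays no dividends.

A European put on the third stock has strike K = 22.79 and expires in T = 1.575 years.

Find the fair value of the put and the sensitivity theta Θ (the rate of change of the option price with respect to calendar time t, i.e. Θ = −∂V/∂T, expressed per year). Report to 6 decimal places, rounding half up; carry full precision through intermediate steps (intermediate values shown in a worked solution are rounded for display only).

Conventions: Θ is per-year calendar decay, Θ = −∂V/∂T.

σ√T = 0.2653·√1.575 = 0.332949
d₁ = (ln(S/K) + (r+σ²/2)T) / (σ√T) = (ln(22.67/22.79) + (0.0598+0.2653²/2)·1.575) / 0.332949 = (-0.005279 + 0.149612) / 0.332949 = 0.433499
d₂ = d₁ − σ√T = 0.433499 − 0.332949 = 0.100550
e^{−rT} = 0.910114
N(−d₁) = 0.332326,  N(−d₂) = 0.459954
Put price V = K·e^{−rT}·N(−d₂) − S·N(−d₁) = 9.540132 − 7.533831 = 2.006301
φ(d₁) = (1/√(2π))·e^{−d₁²/2} = 0.363165
Θ = −S·φ(d₁)·σ/(2√T) + r·K·e^{−rT}·N(−d₂) = −0.870206 + 0.570500 = -0.299706

price = 2.006301
Θ = -0.299706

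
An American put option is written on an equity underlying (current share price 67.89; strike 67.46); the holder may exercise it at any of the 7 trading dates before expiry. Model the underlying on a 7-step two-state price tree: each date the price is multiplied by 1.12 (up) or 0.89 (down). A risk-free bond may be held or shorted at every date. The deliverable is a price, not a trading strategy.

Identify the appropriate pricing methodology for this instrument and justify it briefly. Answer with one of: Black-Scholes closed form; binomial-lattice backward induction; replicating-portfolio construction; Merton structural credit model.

Key observation: the defining feature is the embedded early-exercise option across 7 discrete dates on the spot-67.89 tree; pricing the strike-67.46 put means working backward with an exercise test at every node.

framework: binomial-lattice backward induction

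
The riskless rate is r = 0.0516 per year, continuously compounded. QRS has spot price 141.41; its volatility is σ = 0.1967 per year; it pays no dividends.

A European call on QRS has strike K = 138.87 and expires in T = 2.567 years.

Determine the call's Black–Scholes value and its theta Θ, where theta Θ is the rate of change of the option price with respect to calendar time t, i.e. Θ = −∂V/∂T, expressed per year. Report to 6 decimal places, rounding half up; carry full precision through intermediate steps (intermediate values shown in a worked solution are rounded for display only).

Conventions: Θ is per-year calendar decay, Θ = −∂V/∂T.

σ√T = 0.1967·√2.567 = 0.315150
d₁ = (ln(S/K) + (r+σ²/2)T) / (σ√T) = (ln(141.41/138.87) + (0.0516+0.1967²/2)·2.567) / 0.315150 = (0.018125 + 0.182117) / 0.315150 = 0.635387
d₂ = d₁ − σ√T = 0.635387 − 0.315150 = 0.320237
e^{−rT} = 0.875940
N(d₁) = 0.737412,  N(d₂) = 0.625606
Call price V = S·N(d₁) − K·e^{−rT}·N(d₂) = 104.277425 − 76.099826 = 28.177599
φ(d₁) = (1/√(2π))·e^{−d₁²/2} = 0.326020
Θ = −S·φ(d₁)·σ/(2√T) − r·K·e^{−rT}·N(d₂) = −2.829995 − 3.926751 = -6.756746

price = 28.177599
Θ = -6.756746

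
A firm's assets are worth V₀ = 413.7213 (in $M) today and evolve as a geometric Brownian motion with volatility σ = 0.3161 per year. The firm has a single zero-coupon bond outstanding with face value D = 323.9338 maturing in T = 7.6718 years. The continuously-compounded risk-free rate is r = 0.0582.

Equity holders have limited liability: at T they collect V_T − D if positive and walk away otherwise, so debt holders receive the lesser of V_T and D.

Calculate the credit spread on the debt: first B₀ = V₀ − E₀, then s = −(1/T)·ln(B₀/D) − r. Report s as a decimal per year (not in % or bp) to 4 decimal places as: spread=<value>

With assets at 413.7213 and a single debt payment of 323.9338 at 7.6718 years:
d₁ = [ln(V₀/D) + (r + σ²/2)T] / (σ√T)
   = [ln(413.7213/323.9338) + (0.0582 + 0.5·0.3161²)·7.6718] / (0.3161·√7.6718)
   = [0.244653 + 0.829779] / 0.875534 = 1.227173
d₂ = d₁ − σ√T = 1.227173 − 0.875534 = 0.351639
N(d₁) = 0.890121,  N(d₂) = 0.637446,  e^(−rT) = 0.639865
E₀ = V₀·N(d₁) − D·e^(−rT)·N(d₂)
   = 413.7213·0.890121 − 323.9338·0.639865·0.637446 = 236.136401
B₀ = V₀ − E₀ = 413.7213 − 236.136401 = 177.584899
spread = −(1/T)·ln(B₀/D) − r = −(1/7.6718)·ln(177.584899/323.9338) − 0.0582 = 0.02015063

spread=0.0202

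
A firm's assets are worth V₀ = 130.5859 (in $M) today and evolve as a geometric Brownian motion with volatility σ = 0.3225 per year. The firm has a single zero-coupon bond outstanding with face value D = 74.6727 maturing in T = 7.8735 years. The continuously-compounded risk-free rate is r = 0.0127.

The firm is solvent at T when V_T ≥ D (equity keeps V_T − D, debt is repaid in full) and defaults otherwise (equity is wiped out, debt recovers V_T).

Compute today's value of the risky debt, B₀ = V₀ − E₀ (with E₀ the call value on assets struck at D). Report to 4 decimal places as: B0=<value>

With assets at 130.5859 and a single debt payment of 74.6727 at 7.8735 years:
d₁ = [ln(V₀/D) + (r + σ²/2)T] / (σ√T)
   = [ln(130.5859/74.6727) + (0.0127 + 0.5·0.3225²)·7.8735] / (0.3225·√7.8735)
   = [0.558917 + 0.509440] / 0.904927 = 1.180600
d₂ = d₁ − σ√T = 1.180600 − 0.904927 = 0.275672
N(d₁) = 0.881119,  N(d₂) = 0.608600,  e^(−rT) = 0.904843
E₀ = V₀·N(d₁) − D·e^(−rT)·N(d₂)
   = 130.5859·0.881119 − 74.6727·0.904843·0.608600 = 73.940384
B₀ = V₀ − E₀ = 130.5859 − 73.940384 = 56.645516

B0=56.6455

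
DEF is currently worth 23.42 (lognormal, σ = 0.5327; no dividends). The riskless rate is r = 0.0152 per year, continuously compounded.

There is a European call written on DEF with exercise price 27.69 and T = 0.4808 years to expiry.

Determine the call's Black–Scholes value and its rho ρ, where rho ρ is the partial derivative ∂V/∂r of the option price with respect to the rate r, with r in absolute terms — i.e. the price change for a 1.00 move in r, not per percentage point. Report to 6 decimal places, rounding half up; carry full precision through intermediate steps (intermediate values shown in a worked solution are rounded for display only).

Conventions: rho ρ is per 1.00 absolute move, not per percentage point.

price = 2.035940
ρ = 3.544402

σ√T = 0.5327·√0.4808 = 0.369373
d₁ = (ln(S/K) + (r+σ²/2)T) / (σ√T) = (ln(23.42/27.69) + (0.0152+0.5327²/2)·0.4808) / 0.369373 = (-0.167481 + 0.075526) / 0.369373 = -0.248948
d₂ = d₁ − σ√T = -0.248948 − 0.369373 = -0.618321
e^{−rT} = 0.992718
N(d₁) = 0.401700,  N(d₂) = 0.268182
Call price V = S·N(d₁) − K·e^{−rT}·N(d₂) = 9.407824 − 7.371884 = 2.035940
ρ = K·T·e^{−rT}·N(d₂) = 3.544402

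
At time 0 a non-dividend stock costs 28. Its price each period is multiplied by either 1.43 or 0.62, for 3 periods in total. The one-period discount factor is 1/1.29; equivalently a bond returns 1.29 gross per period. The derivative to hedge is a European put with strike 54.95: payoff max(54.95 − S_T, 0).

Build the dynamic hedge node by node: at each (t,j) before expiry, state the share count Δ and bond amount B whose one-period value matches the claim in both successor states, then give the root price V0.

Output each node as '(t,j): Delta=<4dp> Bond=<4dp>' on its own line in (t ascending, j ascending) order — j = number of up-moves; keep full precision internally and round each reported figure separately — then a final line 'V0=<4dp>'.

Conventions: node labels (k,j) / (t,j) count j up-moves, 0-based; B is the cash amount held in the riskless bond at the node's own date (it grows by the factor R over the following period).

Risk-neutral probability p* = (R−d)/(u−d) = (1.29−0.62)/(1.43−0.62) = 0.8272.
Terminal payoffs: V(3,0)=48.2768, V(3,1)=39.5586, V(3,2)=19.4505, V(3,3)=0.0000
(2,0): S=10.7632. Δ = (V_up−V_dn)/(S_up−S_dn) = (39.5586−48.2768)/(15.3914−6.6732) = -1.0000. V = [p*·39.5586 + (1−p*)·48.2768]/1.29 = 31.8337. B = V − Δ·S = 42.5969.
(2,1): S=24.8248. Δ = (V_up−V_dn)/(S_up−S_dn) = (19.4505−39.5586)/(35.4995−15.3914) = -1.0000. V = [p*·19.4505 + (1−p*)·39.5586]/1.29 = 17.7721. B = V − Δ·S = 42.5969.
(2,2): S=57.2572. Δ = (V_up−V_dn)/(S_up−S_dn) = (0.0000−19.4505)/(81.8778−35.4995) = -0.4194. V = [p*·0.0000 + (1−p*)·19.4505]/1.29 = 2.6061. B = V − Δ·S = 26.6191.
(1,0): S=17.3600. Δ = (V_up−V_dn)/(S_up−S_dn) = (17.7721−31.8337)/(24.8248−10.7632) = -1.0000. V = [p*·17.7721 + (1−p*)·31.8337]/1.29 = 15.6609. B = V − Δ·S = 33.0209.
(1,1): S=40.0400. Δ = (V_up−V_dn)/(S_up−S_dn) = (2.6061−17.7721)/(57.2572−24.8248) = -0.4676. V = [p*·2.6061 + (1−p*)·17.7721]/1.29 = 4.0522. B = V − Δ·S = 22.7757.
(0,0): S=28.0000. Δ = (V_up−V_dn)/(S_up−S_dn) = (4.0522−15.6609)/(40.0400−17.3600) = -0.5118. V = [p*·4.0522 + (1−p*)·15.6609]/1.29 = 4.6966. B = V − Δ·S = 19.0283.
As a check, the time-0 holding Δ(0,0)·S0 + B(0,0) comes to 4.6966 — exactly V0.

(0,0): Delta=-0.5118 Bond=19.0283
(1,0): Delta=-1.0000 Bond=33.0209
(1,1): Delta=-0.4676 Bond=22.7757
(2,0): Delta=-1.0000 Bond=42.5969
(2,1): Delta=-1.0000 Bond=42.5969
(2,2): Delta=-0.4194 Bond=26.6191
V0=4.6966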